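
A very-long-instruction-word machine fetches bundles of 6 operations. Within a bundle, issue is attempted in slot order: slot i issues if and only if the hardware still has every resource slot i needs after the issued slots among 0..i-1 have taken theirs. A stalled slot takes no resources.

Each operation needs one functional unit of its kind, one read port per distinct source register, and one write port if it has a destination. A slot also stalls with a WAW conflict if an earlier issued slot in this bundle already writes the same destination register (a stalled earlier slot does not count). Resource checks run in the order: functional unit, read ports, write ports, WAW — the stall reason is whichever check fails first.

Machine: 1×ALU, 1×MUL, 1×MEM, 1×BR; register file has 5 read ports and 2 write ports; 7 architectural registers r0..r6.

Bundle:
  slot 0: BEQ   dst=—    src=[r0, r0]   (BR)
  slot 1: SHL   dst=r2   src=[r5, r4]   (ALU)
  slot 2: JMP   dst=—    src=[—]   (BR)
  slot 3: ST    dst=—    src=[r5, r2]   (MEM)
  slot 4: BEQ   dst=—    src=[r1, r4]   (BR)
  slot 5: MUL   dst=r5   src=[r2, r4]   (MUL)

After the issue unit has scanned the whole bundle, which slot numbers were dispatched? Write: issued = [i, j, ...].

issued = [0, 1, 3]

  0. BR ⇒ go  {1A/1Mu/1Ld/0B | 4r 2w}
  1. ALU→r2 ⇒ go  {0A/1Mu/1Ld/0B | 2r 1w}
  2. BR ⇒ no(FU)  {0A/1Mu/1Ld/0B | 2r 1w}
  3. MEM ⇒ go  {0A/1Mu/0Ld/0B | 0r 1w}
  4. BR ⇒ no(FU)  {0A/1Mu/0Ld/0B | 0r 1w}
  5. MUL→r5 ⇒ no(RD_PORT)  {0A/1Mu/0Ld/0B | 0r 1w}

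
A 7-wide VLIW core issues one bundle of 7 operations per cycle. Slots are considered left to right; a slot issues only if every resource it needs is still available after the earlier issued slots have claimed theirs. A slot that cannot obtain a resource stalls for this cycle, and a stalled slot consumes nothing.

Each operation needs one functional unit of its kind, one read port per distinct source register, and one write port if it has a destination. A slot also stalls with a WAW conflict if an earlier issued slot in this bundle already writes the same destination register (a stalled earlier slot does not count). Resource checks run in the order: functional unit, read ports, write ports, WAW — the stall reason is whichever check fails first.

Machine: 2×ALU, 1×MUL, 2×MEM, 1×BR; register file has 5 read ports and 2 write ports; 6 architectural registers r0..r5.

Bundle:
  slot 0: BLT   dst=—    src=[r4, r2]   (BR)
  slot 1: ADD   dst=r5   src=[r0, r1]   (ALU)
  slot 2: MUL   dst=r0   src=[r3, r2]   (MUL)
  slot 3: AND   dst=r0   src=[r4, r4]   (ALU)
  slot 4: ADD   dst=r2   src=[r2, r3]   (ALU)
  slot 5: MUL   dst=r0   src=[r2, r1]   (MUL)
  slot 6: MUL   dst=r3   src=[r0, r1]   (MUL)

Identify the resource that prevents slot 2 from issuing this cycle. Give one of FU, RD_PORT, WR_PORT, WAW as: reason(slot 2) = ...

slot 0 (BR): ISSUE — free A2,Mu1,Ld2,B0 rp3 wp2
slot 1 (ALU): ISSUE — free A1,Mu1,Ld2,B0 rp1 wp1
slot 2 (MUL): stall RD_PORT — free A1,Mu1,Ld2,B0 rp1 wp1
slot 3 (ALU): ISSUE — free A0,Mu1,Ld2,B0 rp0 wp0
slot 4 (ALU): stall FU — free A0,Mu1,Ld2,B0 rp0 wp0
slot 5 (MUL): stall RD_PORT — free A0,Mu1,Ld2,B0 rp0 wp0
slot 6 (MUL): stall RD_PORT — free A0,Mu1,Ld2,B0 rp0 wp0

reason(slot 2) = RD_PORT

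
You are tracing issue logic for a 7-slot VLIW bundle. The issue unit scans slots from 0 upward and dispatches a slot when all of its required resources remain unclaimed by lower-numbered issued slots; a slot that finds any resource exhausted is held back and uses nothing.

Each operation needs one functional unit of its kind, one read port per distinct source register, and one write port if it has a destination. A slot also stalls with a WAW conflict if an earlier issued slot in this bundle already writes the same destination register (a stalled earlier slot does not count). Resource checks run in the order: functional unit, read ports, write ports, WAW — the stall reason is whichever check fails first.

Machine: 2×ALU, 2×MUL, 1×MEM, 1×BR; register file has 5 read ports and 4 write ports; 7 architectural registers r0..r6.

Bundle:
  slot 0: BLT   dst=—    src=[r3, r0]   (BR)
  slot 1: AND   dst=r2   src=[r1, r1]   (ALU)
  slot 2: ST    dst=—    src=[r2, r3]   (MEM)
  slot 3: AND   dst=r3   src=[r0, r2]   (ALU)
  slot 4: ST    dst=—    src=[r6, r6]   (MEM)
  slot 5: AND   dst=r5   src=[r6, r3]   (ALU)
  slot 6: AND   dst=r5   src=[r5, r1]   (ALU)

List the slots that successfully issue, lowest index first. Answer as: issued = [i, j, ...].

#0 BR src=r3,r0 dispatched  <A:2 Mu:2 Ld:1 B:0 rd:3 wr:4>
#1 ALU src=r1,r1 dispatched  <A:1 Mu:2 Ld:1 B:0 rd:2 wr:3>
#2 MEM src=r2,r3 dispatched  <A:1 Mu:2 Ld:0 B:0 rd:0 wr:3>
#3 ALU src=r0,r2 held:RD_PORT  <A:1 Mu:2 Ld:0 B:0 rd:0 wr:3>
#4 MEM src=r6,r6 held:FU  <A:1 Mu:2 Ld:0 B:0 rd:0 wr:3>
#5 ALU src=r6,r3 held:RD_PORT  <A:1 Mu:2 Ld:0 B:0 rd:0 wr:3>
#6 ALU src=r5,r1 held:RD_PORT  <A:1 Mu:2 Ld:0 B:0 rd:0 wr:3>

issued = [0, 1, 2]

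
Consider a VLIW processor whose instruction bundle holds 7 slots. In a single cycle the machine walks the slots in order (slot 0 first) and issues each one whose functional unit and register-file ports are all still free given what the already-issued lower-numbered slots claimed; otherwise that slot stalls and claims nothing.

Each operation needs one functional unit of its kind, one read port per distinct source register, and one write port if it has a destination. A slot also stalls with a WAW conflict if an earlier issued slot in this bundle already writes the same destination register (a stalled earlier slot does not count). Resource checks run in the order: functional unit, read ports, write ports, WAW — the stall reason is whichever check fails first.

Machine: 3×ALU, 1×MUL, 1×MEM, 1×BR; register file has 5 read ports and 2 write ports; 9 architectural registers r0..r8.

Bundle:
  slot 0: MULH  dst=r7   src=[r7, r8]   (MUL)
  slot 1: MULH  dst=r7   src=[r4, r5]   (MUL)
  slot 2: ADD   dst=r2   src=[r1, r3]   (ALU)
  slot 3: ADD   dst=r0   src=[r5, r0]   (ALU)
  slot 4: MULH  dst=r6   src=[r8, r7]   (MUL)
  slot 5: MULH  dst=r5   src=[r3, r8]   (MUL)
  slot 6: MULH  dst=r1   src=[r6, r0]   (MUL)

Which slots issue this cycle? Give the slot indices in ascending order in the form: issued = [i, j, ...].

slot 0 (MUL): ISSUE — free A3,Mu0,Ld1,B1 rp3 wp1
slot 1 (MUL): stall FU — free A3,Mu0,Ld1,B1 rp3 wp1
slot 2 (ALU): ISSUE — free A2,Mu0,Ld1,B1 rp1 wp0
slot 3 (ALU): stall RD_PORT — free A2,Mu0,Ld1,B1 rp1 wp0
slot 4 (MUL): stall FU — free A2,Mu0,Ld1,B1 rp1 wp0
slot 5 (MUL): stall FU — free A2,Mu0,Ld1,B1 rp1 wp0
slot 6 (MUL): stall FU — free A2,Mu0,Ld1,B1 rp1 wp0

issued = [0, 2]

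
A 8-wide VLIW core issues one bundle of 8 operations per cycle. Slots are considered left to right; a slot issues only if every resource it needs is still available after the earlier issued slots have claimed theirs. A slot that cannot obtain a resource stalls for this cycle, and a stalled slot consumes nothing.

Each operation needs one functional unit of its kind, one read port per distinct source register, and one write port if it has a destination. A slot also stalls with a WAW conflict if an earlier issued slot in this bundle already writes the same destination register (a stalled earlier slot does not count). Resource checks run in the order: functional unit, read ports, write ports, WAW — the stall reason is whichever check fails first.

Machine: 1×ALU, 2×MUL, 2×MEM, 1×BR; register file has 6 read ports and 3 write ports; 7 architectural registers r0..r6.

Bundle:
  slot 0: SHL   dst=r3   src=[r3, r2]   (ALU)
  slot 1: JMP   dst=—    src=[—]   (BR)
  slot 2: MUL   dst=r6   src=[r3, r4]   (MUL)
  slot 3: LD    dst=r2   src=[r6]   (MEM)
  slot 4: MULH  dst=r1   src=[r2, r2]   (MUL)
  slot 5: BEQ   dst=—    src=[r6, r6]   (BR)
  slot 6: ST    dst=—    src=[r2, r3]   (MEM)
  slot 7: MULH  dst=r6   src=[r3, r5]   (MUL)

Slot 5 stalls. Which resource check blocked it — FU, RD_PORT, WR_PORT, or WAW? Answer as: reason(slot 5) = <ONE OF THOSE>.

reason(slot 5) = FU

  0. ALU→r3 ⇒ go  {0A/2Mu/2Ld/1B | 4r 2w}
  1. BR ⇒ go  {0A/2Mu/2Ld/0B | 4r 2w}
  2. MUL→r6 ⇒ go  {0A/1Mu/2Ld/0B | 2r 1w}
  3. MEM→r2 ⇒ go  {0A/1Mu/1Ld/0B | 1r 0w}
  4. MUL→r1 ⇒ no(WR_PORT)  {0A/1Mu/1Ld/0B | 1r 0w}
  5. BR ⇒ no(FU)  {0A/1Mu/1Ld/0B | 1r 0w}
  6. MEM ⇒ no(RD_PORT)  {0A/1Mu/1Ld/0B | 1r 0w}
  7. MUL→r6 ⇒ no(RD_PORT)  {0A/1Mu/1Ld/0B | 1r 0w}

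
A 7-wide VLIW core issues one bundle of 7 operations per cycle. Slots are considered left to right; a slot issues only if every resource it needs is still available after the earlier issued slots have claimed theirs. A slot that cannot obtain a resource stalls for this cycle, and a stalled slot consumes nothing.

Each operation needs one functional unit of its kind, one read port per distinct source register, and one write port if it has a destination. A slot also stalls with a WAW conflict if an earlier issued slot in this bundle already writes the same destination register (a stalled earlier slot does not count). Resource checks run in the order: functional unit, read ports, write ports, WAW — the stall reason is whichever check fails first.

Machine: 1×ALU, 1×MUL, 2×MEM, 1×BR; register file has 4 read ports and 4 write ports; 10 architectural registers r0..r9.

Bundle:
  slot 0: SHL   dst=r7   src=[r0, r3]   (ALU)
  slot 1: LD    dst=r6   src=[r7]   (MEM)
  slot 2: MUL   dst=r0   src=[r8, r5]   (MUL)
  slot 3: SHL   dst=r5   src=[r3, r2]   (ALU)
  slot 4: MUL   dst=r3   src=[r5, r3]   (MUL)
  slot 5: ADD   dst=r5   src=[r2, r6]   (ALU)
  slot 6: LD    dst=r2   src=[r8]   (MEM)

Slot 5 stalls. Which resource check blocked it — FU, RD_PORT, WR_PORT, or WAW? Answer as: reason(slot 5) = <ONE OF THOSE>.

  0. ALU→r7 ⇒ go  {0A/1Mu/2Ld/1B | 2r 3w}
  1. MEM→r6 ⇒ go  {0A/1Mu/1Ld/1B | 1r 2w}
  2. MUL→r0 ⇒ no(RD_PORT)  {0A/1Mu/1Ld/1B | 1r 2w}
  3. ALU→r5 ⇒ no(FU)  {0A/1Mu/1Ld/1B | 1r 2w}
  4. MUL→r3 ⇒ no(RD_PORT)  {0A/1Mu/1Ld/1B | 1r 2w}
  5. ALU→r5 ⇒ no(FU)  {0A/1Mu/1Ld/1B | 1r 2w}
  6. MEM→r2 ⇒ go  {0A/1Mu/0Ld/1B | 0r 1w}

reason(slot 5) = FU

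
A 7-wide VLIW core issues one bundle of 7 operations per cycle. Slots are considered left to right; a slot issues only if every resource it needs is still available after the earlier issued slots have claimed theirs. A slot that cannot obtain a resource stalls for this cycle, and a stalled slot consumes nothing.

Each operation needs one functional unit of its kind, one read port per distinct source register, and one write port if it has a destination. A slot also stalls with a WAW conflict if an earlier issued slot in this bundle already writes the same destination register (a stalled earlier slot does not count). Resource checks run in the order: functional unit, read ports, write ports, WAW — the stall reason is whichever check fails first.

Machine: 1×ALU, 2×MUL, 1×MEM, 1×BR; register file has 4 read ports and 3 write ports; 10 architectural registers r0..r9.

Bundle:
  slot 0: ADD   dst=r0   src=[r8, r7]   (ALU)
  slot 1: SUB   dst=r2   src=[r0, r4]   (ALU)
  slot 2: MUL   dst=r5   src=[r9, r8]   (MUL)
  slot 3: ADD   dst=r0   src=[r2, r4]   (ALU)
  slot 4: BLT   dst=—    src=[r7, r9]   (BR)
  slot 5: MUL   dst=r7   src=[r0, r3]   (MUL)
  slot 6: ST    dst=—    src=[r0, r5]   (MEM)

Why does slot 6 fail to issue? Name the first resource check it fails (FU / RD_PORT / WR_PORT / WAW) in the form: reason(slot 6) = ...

reason(slot 6) = RD_PORT

(0) want 1×ALU +2rd +1wr — yes → AL0|MU2|ME1|BR1|rd2|wr2
(1) want 1×ALU +2rd +1wr — FU → AL0|MU2|ME1|BR1|rd2|wr2
(2) want 1×MUL +2rd +1wr — yes → AL0|MU1|ME1|BR1|rd0|wr1
(3) want 1×ALU +2rd +1wr — FU → AL0|MU1|ME1|BR1|rd0|wr1
(4) want 1×BR +2rd +0wr — RD_PORT → AL0|MU1|ME1|BR1|rd0|wr1
(5) want 1×MUL +2rd +1wr — RD_PORT → AL0|MU1|ME1|BR1|rd0|wr1
(6) want 1×MEM +2rd +0wr — RD_PORT → AL0|MU1|ME1|BR1|rd0|wr1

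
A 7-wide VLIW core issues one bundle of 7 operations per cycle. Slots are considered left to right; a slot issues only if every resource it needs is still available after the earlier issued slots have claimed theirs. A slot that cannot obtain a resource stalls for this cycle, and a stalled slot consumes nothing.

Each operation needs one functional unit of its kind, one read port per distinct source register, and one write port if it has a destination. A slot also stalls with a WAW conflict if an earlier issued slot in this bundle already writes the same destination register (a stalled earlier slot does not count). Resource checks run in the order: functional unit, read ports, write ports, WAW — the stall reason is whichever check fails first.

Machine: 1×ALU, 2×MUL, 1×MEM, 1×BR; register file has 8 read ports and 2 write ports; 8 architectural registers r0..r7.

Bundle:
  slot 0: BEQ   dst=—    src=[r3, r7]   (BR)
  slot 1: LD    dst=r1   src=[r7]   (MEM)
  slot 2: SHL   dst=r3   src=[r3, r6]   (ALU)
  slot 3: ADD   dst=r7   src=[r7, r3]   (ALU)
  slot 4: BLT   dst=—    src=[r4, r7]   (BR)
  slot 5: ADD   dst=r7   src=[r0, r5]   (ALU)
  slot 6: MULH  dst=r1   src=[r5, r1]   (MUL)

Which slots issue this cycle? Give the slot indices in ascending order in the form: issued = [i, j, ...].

(0) want 1×BR +2rd +0wr — yes → AL1|MU2|ME1|BR0|rd6|wr2
(1) want 1×MEM +1rd +1wr — yes → AL1|MU2|ME0|BR0|rd5|wr1
(2) want 1×ALU +2rd +1wr — yes → AL0|MU2|ME0|BR0|rd3|wr0
(3) want 1×ALU +2rd +1wr — FU → AL0|MU2|ME0|BR0|rd3|wr0
(4) want 1×BR +2rd +0wr — FU → AL0|MU2|ME0|BR0|rd3|wr0
(5) want 1×ALU +2rd +1wr — FU → AL0|MU2|ME0|BR0|rd3|wr0
(6) want 1×MUL +2rd +1wr — WR_PORT → AL0|MU2|ME0|BR0|rd3|wr0

issued = [0, 1, 2]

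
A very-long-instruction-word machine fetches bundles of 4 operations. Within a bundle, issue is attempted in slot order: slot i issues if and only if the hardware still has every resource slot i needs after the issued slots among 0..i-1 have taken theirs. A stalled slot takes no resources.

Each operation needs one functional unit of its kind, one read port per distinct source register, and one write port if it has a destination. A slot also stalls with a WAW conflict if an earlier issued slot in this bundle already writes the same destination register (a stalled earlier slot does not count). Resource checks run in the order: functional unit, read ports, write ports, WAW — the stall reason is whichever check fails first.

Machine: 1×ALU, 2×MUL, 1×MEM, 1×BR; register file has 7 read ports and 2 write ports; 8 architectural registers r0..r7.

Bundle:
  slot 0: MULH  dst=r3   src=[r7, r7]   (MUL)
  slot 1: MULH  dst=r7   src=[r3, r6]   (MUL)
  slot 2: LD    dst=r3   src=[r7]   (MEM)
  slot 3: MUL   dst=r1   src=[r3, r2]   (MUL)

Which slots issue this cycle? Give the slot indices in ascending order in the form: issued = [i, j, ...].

issued = [0, 1]

slot 0 (MUL): ISSUE — free A1,Mu1,Ld1,B1 rp6 wp1
slot 1 (MUL): ISSUE — free A1,Mu0,Ld1,B1 rp4 wp0
slot 2 (MEM): stall WR_PORT — free A1,Mu0,Ld1,B1 rp4 wp0
slot 3 (MUL): stall FU — free A1,Mu0,Ld1,B1 rp4 wp0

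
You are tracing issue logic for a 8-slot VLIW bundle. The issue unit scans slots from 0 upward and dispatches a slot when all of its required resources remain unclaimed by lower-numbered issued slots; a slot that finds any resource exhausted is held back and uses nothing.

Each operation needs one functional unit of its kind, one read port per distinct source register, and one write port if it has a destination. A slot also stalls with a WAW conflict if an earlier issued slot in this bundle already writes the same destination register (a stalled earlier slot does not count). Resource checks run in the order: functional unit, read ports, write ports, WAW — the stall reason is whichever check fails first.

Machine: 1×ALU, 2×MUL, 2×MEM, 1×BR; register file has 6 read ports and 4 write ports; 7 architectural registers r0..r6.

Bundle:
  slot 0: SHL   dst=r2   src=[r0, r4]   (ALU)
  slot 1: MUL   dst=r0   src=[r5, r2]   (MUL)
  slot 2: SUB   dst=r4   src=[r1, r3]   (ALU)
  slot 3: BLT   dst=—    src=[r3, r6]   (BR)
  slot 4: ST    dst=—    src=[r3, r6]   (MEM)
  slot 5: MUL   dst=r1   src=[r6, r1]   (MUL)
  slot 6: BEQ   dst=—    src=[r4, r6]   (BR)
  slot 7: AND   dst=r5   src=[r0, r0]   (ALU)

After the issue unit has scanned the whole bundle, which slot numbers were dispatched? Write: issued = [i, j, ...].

slot 0 (ALU): ISSUE — free A0,Mu2,Ld2,B1 rp4 wp3
slot 1 (MUL): ISSUE — free A0,Mu1,Ld2,B1 rp2 wp2
slot 2 (ALU): stall FU — free A0,Mu1,Ld2,B1 rp2 wp2
slot 3 (BR): ISSUE — free A0,Mu1,Ld2,B0 rp0 wp2
slot 4 (MEM): stall RD_PORT — free A0,Mu1,Ld2,B0 rp0 wp2
slot 5 (MUL): stall RD_PORT — free A0,Mu1,Ld2,B0 rp0 wp2
slot 6 (BR): stall FU — free A0,Mu1,Ld2,B0 rp0 wp2
slot 7 (ALU): stall FU — free A0,Mu1,Ld2,B0 rp0 wp2

issued = [0, 1, 3]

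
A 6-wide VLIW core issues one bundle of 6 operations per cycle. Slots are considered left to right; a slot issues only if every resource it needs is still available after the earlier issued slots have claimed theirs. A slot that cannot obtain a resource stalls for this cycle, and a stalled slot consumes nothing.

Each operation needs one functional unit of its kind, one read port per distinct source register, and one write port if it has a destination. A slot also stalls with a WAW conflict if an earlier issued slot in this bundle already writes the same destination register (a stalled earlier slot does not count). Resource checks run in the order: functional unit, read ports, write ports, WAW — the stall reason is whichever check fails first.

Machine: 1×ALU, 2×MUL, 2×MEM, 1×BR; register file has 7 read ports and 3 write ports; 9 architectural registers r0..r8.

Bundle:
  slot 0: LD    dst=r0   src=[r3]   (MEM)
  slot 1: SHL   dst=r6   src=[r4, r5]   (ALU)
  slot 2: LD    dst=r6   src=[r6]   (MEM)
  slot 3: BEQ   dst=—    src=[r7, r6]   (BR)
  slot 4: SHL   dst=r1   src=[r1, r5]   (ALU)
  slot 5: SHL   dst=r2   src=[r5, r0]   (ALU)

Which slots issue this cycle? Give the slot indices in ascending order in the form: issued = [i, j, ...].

(0) want 1×MEM +1rd +1wr — yes → AL1|MU2|ME1|BR1|rd6|wr2
(1) want 1×ALU +2rd +1wr — yes → AL0|MU2|ME1|BR1|rd4|wr1
(2) want 1×MEM +1rd +1wr — WAW → AL0|MU2|ME1|BR1|rd4|wr1
(3) want 1×BR +2rd +0wr — yes → AL0|MU2|ME1|BR0|rd2|wr1
(4) want 1×ALU +2rd +1wr — FU → AL0|MU2|ME1|BR0|rd2|wr1
(5) want 1×ALU +2rd +1wr — FU → AL0|MU2|ME1|BR0|rd2|wr1

issued = [0, 1, 3]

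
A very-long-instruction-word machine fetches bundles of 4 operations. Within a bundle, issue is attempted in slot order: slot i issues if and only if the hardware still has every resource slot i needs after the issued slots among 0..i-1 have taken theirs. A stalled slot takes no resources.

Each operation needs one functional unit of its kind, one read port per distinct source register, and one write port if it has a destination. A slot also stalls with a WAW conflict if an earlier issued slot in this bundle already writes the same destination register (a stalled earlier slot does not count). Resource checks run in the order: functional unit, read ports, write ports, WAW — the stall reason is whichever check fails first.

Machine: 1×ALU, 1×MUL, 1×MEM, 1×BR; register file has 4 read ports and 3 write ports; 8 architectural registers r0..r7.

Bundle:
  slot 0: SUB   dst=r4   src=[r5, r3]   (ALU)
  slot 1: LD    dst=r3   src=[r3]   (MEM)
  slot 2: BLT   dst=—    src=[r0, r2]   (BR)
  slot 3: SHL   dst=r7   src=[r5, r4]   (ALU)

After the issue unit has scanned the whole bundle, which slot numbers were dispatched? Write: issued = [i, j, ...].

  0. ALU→r4 ⇒ go  {0A/1Mu/1Ld/1B | 2r 2w}
  1. MEM→r3 ⇒ go  {0A/1Mu/0Ld/1B | 1r 1w}
  2. BR ⇒ no(RD_PORT)  {0A/1Mu/0Ld/1B | 1r 1w}
  3. ALU→r7 ⇒ no(FU)  {0A/1Mu/0Ld/1B | 1r 1w}

issued = [0, 1]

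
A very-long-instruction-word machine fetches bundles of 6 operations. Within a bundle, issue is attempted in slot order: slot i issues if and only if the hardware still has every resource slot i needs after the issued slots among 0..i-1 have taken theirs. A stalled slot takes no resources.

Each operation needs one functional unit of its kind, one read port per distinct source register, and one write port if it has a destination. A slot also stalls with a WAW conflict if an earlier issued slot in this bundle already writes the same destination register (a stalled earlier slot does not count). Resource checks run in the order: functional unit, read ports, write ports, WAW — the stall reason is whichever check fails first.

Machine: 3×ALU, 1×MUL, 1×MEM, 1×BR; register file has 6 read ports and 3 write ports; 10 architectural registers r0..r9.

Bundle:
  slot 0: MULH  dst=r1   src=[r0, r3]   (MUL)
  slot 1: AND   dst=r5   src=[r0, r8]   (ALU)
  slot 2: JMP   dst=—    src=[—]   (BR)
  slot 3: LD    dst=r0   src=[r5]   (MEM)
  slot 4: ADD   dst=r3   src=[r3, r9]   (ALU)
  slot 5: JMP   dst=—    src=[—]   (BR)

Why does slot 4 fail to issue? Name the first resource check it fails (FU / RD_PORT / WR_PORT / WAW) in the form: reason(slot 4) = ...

#0 MUL src=r0,r3 dispatched  <A:3 Mu:0 Ld:1 B:1 rd:4 wr:2>
#1 ALU src=r0,r8 dispatched  <A:2 Mu:0 Ld:1 B:1 rd:2 wr:1>
#2 BR src=- dispatched  <A:2 Mu:0 Ld:1 B:0 rd:2 wr:1>
#3 MEM src=r5 dispatched  <A:2 Mu:0 Ld:0 B:0 rd:1 wr:0>
#4 ALU src=r3,r9 held:RD_PORT  <A:2 Mu:0 Ld:0 B:0 rd:1 wr:0>
#5 BR src=- held:FU  <A:2 Mu:0 Ld:0 B:0 rd:1 wr:0>

reason(slot 4) = RD_PORT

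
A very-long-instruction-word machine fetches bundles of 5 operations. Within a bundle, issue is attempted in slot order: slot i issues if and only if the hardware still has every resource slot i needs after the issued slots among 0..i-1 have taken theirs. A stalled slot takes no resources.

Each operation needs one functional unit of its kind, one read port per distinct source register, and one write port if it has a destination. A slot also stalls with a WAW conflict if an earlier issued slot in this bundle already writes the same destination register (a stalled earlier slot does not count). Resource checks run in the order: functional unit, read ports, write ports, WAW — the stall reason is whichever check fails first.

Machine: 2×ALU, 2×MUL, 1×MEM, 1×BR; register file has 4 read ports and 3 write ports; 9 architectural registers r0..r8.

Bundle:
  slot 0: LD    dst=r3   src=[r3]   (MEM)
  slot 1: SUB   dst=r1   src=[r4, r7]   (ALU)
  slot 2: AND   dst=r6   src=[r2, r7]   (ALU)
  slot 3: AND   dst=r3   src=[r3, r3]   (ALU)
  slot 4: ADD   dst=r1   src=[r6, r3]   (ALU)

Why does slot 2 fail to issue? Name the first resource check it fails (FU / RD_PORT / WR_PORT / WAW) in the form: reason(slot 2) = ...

reason(slot 2) = RD_PORT

slot 0 (MEM): ISSUE — free A2,Mu2,Ld0,B1 rp3 wp2
slot 1 (ALU): ISSUE — free A1,Mu2,Ld0,B1 rp1 wp1
slot 2 (ALU): stall RD_PORT — free A1,Mu2,Ld0,B1 rp1 wp1
slot 3 (ALU): stall WAW — free A1,Mu2,Ld0,B1 rp1 wp1
slot 4 (ALU): stall RD_PORT — free A1,Mu2,Ld0,B1 rp1 wp1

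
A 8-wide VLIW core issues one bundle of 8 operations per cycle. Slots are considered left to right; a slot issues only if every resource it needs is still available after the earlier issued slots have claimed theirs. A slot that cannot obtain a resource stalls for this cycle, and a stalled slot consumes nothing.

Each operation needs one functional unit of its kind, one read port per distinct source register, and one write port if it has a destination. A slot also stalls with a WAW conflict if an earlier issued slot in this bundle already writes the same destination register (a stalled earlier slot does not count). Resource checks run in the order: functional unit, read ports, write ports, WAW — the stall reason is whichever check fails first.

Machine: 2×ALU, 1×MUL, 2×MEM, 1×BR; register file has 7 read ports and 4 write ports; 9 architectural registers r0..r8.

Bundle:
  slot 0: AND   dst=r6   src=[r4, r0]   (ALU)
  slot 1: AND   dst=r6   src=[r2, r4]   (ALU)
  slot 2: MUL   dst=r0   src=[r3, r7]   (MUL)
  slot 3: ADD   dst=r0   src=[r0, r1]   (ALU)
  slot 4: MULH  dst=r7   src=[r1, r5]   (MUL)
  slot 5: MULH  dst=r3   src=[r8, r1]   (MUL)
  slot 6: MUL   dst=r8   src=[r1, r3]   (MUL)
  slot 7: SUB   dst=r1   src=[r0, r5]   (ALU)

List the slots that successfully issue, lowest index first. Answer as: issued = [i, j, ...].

  0. ALU→r6 ⇒ go  {1A/1Mu/2Ld/1B | 5r 3w}
  1. ALU→r6 ⇒ no(WAW)  {1A/1Mu/2Ld/1B | 5r 3w}
  2. MUL→r0 ⇒ go  {1A/0Mu/2Ld/1B | 3r 2w}
  3. ALU→r0 ⇒ no(WAW)  {1A/0Mu/2Ld/1B | 3r 2w}
  4. MUL→r7 ⇒ no(FU)  {1A/0Mu/2Ld/1B | 3r 2w}
  5. MUL→r3 ⇒ no(FU)  {1A/0Mu/2Ld/1B | 3r 2w}
  6. MUL→r8 ⇒ no(FU)  {1A/0Mu/2Ld/1B | 3r 2w}
  7. ALU→r1 ⇒ go  {0A/0Mu/2Ld/1B | 1r 1w}

issued = [0, 2, 7]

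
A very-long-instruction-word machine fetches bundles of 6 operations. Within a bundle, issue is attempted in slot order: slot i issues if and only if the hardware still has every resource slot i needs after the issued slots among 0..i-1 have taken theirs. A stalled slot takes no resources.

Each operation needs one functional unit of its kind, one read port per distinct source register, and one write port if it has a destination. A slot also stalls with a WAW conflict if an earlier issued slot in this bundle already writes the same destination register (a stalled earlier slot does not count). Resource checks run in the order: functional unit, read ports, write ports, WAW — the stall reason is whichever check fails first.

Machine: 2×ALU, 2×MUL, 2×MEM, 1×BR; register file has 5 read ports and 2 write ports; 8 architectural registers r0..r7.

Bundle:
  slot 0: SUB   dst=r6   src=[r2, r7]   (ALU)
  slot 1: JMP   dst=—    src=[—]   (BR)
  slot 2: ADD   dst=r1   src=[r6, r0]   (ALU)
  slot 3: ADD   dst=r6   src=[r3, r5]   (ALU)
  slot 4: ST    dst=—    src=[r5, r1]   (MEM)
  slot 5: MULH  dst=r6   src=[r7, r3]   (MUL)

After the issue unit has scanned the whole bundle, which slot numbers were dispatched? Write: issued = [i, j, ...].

issued = [0, 1, 2]

  0. ALU→r6 ⇒ go  {1A/2Mu/2Ld/1B | 3r 1w}
  1. BR ⇒ go  {1A/2Mu/2Ld/0B | 3r 1w}
  2. ALU→r1 ⇒ go  {0A/2Mu/2Ld/0B | 1r 0w}
  3. ALU→r6 ⇒ no(FU)  {0A/2Mu/2Ld/0B | 1r 0w}
  4. MEM ⇒ no(RD_PORT)  {0A/2Mu/2Ld/0B | 1r 0w}
  5. MUL→r6 ⇒ no(RD_PORT)  {0A/2Mu/2Ld/0B | 1r 0w}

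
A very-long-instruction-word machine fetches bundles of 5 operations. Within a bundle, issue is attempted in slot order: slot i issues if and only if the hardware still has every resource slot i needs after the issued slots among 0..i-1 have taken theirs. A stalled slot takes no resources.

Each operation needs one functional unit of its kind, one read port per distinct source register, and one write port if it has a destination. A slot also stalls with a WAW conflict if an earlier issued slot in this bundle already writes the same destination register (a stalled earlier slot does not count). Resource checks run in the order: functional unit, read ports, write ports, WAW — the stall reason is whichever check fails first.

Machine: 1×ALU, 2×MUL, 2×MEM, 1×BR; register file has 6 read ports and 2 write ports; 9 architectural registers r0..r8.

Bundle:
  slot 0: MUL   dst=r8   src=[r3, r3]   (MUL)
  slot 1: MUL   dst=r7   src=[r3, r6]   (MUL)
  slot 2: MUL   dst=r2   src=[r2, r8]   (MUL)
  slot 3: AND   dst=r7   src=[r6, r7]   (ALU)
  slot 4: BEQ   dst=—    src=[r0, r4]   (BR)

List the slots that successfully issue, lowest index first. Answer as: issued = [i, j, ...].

issued = [0, 1, 4]

[0] MUL needs rd=1 wr=1: ok; after: ALU=1 MUL=1 MEM=2 BR=1, R=5, W=1
[1] MUL needs rd=2 wr=1: ok; after: ALU=1 MUL=0 MEM=2 BR=1, R=3, W=0
[2] MUL needs rd=2 wr=1: FU; after: ALU=1 MUL=0 MEM=2 BR=1, R=3, W=0
[3] ALU needs rd=2 wr=1: WR_PORT; after: ALU=1 MUL=0 MEM=2 BR=1, R=3, W=0
[4] BR needs rd=2 wr=0: ok; after: ALU=1 MUL=0 MEM=2 BR=0, R=1, W=0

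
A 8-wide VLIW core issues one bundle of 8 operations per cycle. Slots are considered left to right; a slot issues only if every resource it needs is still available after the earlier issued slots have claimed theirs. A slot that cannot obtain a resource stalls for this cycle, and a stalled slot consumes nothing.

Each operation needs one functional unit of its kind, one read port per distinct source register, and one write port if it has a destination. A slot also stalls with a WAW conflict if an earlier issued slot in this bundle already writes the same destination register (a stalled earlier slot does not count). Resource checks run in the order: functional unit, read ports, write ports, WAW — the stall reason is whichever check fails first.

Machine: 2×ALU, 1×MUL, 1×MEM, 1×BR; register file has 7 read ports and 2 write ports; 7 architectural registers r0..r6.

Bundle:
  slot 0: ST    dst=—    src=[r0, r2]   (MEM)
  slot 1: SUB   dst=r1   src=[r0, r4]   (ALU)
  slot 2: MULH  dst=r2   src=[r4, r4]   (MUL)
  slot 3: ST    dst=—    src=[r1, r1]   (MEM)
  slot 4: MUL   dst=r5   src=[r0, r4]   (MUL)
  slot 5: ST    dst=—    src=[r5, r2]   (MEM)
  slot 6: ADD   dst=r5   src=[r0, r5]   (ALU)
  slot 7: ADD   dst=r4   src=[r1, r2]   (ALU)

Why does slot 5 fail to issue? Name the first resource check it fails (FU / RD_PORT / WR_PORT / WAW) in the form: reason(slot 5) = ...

(0) want 1×MEM +2rd +0wr — yes → AL2|MU1|ME0|BR1|rd5|wr2
(1) want 1×ALU +2rd +1wr — yes → AL1|MU1|ME0|BR1|rd3|wr1
(2) want 1×MUL +1rd +1wr — yes → AL1|MU0|ME0|BR1|rd2|wr0
(3) want 1×MEM +1rd +0wr — FU → AL1|MU0|ME0|BR1|rd2|wr0
(4) want 1×MUL +2rd +1wr — FU → AL1|MU0|ME0|BR1|rd2|wr0
(5) want 1×MEM +2rd +0wr — FU → AL1|MU0|ME0|BR1|rd2|wr0
(6) want 1×ALU +2rd +1wr — WR_PORT → AL1|MU0|ME0|BR1|rd2|wr0
(7) want 1×ALU +2rd +1wr — WR_PORT → AL1|MU0|ME0|BR1|rd2|wr0

reason(slot 5) = FU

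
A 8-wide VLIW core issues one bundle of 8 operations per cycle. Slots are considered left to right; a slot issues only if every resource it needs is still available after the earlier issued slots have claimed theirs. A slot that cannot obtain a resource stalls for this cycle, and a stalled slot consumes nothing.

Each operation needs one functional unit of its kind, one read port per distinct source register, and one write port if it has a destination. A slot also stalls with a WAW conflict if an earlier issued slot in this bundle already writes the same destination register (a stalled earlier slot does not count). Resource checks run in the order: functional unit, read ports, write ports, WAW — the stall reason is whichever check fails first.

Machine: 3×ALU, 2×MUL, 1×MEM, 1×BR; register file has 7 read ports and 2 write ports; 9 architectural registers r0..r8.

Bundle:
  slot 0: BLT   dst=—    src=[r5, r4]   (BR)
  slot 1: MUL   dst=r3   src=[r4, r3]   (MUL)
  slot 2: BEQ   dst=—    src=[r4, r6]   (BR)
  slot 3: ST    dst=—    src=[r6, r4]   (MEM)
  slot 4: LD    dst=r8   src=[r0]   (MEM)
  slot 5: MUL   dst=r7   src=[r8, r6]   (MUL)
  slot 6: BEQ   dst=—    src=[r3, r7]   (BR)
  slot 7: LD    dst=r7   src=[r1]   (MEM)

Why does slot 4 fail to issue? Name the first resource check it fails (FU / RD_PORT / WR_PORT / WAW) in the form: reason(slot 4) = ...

(0) want 1×BR +2rd +0wr — yes → AL3|MU2|ME1|BR0|rd5|wr2
(1) want 1×MUL +2rd +1wr — yes → AL3|MU1|ME1|BR0|rd3|wr1
(2) want 1×BR +2rd +0wr — FU → AL3|MU1|ME1|BR0|rd3|wr1
(3) want 1×MEM +2rd +0wr — yes → AL3|MU1|ME0|BR0|rd1|wr1
(4) want 1×MEM +1rd +1wr — FU → AL3|MU1|ME0|BR0|rd1|wr1
(5) want 1×MUL +2rd +1wr — RD_PORT → AL3|MU1|ME0|BR0|rd1|wr1
(6) want 1×BR +2rd +0wr — FU → AL3|MU1|ME0|BR0|rd1|wr1
(7) want 1×MEM +1rd +1wr — FU → AL3|MU1|ME0|BR0|rd1|wr1

reason(slot 4) = FU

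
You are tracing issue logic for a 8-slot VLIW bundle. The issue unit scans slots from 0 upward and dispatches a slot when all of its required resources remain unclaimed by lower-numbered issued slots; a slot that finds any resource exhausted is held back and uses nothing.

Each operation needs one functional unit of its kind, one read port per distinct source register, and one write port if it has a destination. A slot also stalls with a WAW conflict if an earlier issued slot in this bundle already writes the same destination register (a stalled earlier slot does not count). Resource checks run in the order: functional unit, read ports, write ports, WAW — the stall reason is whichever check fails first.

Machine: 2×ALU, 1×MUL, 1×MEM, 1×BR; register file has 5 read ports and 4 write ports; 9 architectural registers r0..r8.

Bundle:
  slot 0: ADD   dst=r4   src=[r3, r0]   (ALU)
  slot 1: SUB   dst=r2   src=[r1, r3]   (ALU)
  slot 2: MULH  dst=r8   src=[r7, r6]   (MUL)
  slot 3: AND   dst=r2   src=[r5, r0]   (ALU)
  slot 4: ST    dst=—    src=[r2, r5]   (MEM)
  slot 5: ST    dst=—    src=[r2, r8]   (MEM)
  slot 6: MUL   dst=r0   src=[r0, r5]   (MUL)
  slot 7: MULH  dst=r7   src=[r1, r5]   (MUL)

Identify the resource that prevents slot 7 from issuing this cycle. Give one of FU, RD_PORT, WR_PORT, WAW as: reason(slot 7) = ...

reason(slot 7) = RD_PORT

#0 ALU src=r3,r0 dispatched  <A:1 Mu:1 Ld:1 B:1 rd:3 wr:3>
#1 ALU src=r1,r3 dispatched  <A:0 Mu:1 Ld:1 B:1 rd:1 wr:2>
#2 MUL src=r7,r6 held:RD_PORT  <A:0 Mu:1 Ld:1 B:1 rd:1 wr:2>
#3 ALU src=r5,r0 held:FU  <A:0 Mu:1 Ld:1 B:1 rd:1 wr:2>
#4 MEM src=r2,r5 held:RD_PORT  <A:0 Mu:1 Ld:1 B:1 rd:1 wr:2>
#5 MEM src=r2,r8 held:RD_PORT  <A:0 Mu:1 Ld:1 B:1 rd:1 wr:2>
#6 MUL src=r0,r5 held:RD_PORT  <A:0 Mu:1 Ld:1 B:1 rd:1 wr:2>
#7 MUL src=r1,r5 held:RD_PORT  <A:0 Mu:1 Ld:1 B:1 rd:1 wr:2>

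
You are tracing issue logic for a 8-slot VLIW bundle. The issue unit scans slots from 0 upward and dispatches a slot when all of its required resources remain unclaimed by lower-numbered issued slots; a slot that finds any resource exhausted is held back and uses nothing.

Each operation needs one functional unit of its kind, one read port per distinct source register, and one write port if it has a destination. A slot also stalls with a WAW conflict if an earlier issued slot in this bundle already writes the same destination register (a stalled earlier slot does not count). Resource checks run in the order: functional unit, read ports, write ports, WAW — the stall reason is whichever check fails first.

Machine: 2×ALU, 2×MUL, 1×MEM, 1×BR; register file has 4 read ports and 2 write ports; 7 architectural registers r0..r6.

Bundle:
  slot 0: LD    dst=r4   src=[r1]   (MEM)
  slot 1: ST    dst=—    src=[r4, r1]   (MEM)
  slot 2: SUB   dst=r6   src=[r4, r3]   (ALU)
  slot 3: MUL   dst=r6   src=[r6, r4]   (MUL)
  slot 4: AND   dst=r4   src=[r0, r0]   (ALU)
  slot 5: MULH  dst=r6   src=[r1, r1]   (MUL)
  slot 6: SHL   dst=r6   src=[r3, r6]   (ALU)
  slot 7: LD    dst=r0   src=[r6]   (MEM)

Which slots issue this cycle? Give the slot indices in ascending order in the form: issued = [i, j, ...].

issued = [0, 2]

(0) want 1×MEM +1rd +1wr — yes → AL2|MU2|ME0|BR1|rd3|wr1
(1) want 1×MEM +2rd +0wr — FU → AL2|MU2|ME0|BR1|rd3|wr1
(2) want 1×ALU +2rd +1wr — yes → AL1|MU2|ME0|BR1|rd1|wr0
(3) want 1×MUL +2rd +1wr — RD_PORT → AL1|MU2|ME0|BR1|rd1|wr0
(4) want 1×ALU +1rd +1wr — WR_PORT → AL1|MU2|ME0|BR1|rd1|wr0
(5) want 1×MUL +1rd +1wr — WR_PORT → AL1|MU2|ME0|BR1|rd1|wr0
(6) want 1×ALU +2rd +1wr — RD_PORT → AL1|MU2|ME0|BR1|rd1|wr0
(7) want 1×MEM +1rd +1wr — FU → AL1|MU2|ME0|BR1|rd1|wr0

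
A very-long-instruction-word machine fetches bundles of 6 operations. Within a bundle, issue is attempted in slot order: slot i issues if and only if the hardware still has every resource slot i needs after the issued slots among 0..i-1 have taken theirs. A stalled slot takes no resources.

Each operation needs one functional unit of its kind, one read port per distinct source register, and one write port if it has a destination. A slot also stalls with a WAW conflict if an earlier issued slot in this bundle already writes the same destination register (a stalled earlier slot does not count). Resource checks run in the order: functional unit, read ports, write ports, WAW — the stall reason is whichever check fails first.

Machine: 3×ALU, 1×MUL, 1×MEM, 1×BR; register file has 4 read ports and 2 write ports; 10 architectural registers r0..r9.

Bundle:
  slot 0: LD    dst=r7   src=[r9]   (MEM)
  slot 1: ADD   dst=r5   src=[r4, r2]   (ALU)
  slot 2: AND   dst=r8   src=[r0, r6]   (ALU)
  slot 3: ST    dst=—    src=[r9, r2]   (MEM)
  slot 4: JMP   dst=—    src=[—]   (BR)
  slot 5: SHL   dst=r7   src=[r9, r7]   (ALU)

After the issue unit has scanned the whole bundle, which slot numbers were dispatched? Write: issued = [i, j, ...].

issued = [0, 1, 4]

slot 0 (MEM): ISSUE — free A3,Mu1,Ld0,B1 rp3 wp1
slot 1 (ALU): ISSUE — free A2,Mu1,Ld0,B1 rp1 wp0
slot 2 (ALU): stall RD_PORT — free A2,Mu1,Ld0,B1 rp1 wp0
slot 3 (MEM): stall FU — free A2,Mu1,Ld0,B1 rp1 wp0
slot 4 (BR): ISSUE — free A2,Mu1,Ld0,B0 rp1 wp0
slot 5 (ALU): stall RD_PORT — free A2,Mu1,Ld0,B0 rp1 wp0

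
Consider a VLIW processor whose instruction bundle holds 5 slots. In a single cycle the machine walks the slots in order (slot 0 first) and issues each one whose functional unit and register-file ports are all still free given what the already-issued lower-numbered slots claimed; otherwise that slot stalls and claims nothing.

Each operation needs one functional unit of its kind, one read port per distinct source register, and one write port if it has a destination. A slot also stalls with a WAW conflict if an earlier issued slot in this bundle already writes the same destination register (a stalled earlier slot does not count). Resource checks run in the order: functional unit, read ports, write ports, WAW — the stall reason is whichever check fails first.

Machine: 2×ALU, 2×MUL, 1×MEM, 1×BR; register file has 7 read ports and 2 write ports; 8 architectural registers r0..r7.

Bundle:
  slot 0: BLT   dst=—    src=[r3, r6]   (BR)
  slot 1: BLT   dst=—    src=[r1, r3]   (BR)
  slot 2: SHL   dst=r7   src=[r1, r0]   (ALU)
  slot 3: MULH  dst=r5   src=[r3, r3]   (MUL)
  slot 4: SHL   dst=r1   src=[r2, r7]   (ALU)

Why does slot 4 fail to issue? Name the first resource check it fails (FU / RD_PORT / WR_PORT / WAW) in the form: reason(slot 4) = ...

reason(slot 4) = WR_PORT

(0) want 1×BR +2rd +0wr — yes → AL2|MU2|ME1|BR0|rd5|wr2
(1) want 1×BR +2rd +0wr — FU → AL2|MU2|ME1|BR0|rd5|wr2
(2) want 1×ALU +2rd +1wr — yes → AL1|MU2|ME1|BR0|rd3|wr1
(3) want 1×MUL +1rd +1wr — yes → AL1|MU1|ME1|BR0|rd2|wr0
(4) want 1×ALU +2rd +1wr — WR_PORT → AL1|MU1|ME1|BR0|rd2|wr0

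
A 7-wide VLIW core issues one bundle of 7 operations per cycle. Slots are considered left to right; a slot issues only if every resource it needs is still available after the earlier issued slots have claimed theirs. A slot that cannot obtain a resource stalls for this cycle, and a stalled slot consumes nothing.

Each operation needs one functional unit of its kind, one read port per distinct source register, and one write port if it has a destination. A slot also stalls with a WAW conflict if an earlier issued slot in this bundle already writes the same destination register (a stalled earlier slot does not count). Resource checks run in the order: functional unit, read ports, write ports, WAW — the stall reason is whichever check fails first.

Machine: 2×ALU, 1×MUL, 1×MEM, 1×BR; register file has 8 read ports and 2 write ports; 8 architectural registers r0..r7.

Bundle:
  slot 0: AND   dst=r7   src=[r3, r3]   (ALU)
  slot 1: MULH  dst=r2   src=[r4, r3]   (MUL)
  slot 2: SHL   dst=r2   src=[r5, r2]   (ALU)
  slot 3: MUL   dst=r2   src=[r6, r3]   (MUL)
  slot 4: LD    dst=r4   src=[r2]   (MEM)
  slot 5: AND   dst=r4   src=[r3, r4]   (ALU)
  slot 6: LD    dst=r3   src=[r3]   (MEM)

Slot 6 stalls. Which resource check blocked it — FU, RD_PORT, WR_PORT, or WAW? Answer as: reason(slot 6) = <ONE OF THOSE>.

#0 ALU src=r3,r3 dispatched  <A:1 Mu:1 Ld:1 B:1 rd:7 wr:1>
#1 MUL src=r4,r3 dispatched  <A:1 Mu:0 Ld:1 B:1 rd:5 wr:0>
#2 ALU src=r5,r2 held:WR_PORT  <A:1 Mu:0 Ld:1 B:1 rd:5 wr:0>
#3 MUL src=r6,r3 held:FU  <A:1 Mu:0 Ld:1 B:1 rd:5 wr:0>
#4 MEM src=r2 held:WR_PORT  <A:1 Mu:0 Ld:1 B:1 rd:5 wr:0>
#5 ALU src=r3,r4 held:WR_PORT  <A:1 Mu:0 Ld:1 B:1 rd:5 wr:0>
#6 MEM src=r3 held:WR_PORT  <A:1 Mu:0 Ld:1 B:1 rd:5 wr:0>

reason(slot 6) = WR_PORT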